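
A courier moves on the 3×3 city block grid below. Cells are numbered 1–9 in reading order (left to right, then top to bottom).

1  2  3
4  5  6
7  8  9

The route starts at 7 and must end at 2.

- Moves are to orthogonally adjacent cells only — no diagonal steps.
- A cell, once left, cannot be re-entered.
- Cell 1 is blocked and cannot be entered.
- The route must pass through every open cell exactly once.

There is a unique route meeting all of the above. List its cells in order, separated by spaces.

Need to visit all 8 open cells exactly once, starting at 7 and ending at 2.
Route from 7: up to 4, right to 5, down to 8, right to 9, 2× up (reaching 3), left to 2 — 7 moves in all.
Check: all 8 open cells covered.

7 4 5 8 9 6 3 2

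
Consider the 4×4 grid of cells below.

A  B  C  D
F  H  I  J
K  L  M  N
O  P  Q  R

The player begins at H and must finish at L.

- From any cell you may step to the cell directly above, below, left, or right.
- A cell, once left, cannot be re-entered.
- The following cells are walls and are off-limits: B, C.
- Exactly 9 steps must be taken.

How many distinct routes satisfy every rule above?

4

Need simple routes of exactly 9 moves from H to L (Manhattan distance 1, so 4 moves are spent on a detour and 4 undoing it).
Enumerating: H F K O P Q R N M L | H I M N R Q P O K L | H I J N R Q P O K L | H I J N M Q P O K L.
That gives 4 routes.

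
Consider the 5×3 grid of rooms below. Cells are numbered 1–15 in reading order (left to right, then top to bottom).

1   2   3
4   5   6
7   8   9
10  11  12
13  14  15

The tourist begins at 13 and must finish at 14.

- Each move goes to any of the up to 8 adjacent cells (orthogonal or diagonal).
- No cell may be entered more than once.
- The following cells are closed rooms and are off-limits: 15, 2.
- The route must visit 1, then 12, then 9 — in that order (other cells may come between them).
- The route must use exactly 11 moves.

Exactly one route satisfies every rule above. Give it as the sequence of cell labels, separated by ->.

The waypoints must appear in the order 1, 12, 9, with no cell reused.
Route from 13: up 4 to 1, down-right 1 to 5, right 1 to 6, down-left 1 to 8, down-right 1 to 12, up 1 to 9, down-left 1 to 11, down 1 to 14 — 11 moves in all.
Check: order respected (1 at step 4, 12 at step 8, 9 at step 9); 11 moves as required.

13 -> 10 -> 7 -> 4 -> 1 -> 5 -> 6 -> 8 -> 12 -> 9 -> 11 -> 14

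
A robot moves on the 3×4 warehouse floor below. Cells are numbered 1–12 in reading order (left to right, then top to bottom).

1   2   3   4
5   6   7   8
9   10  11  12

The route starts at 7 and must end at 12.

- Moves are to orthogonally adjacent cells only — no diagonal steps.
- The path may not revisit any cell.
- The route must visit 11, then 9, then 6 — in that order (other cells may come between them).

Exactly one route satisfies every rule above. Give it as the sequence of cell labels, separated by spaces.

The waypoints must appear in the order 11, 9, 6, with no cell reused.
Route from 7: down to 11, 2× left (reaching 9), up to 5, right to 6, up to 2, 2× right (reaching 4), 2× down (reaching 12) — 10 moves in all.
Check: order respected (11 at step 1, 9 at step 3, 6 at step 5).

7 11 10 9 5 6 2 3 4 8 12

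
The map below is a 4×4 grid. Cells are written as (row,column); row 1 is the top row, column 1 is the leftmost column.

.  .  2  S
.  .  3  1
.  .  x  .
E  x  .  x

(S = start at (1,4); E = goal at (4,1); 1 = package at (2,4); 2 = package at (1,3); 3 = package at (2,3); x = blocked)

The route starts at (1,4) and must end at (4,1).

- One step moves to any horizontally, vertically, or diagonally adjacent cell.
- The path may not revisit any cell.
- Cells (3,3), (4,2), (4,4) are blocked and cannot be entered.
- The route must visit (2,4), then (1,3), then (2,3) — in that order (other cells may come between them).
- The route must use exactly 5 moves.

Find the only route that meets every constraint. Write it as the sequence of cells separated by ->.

(1,4) -> (2,4) -> (1,3) -> (2,3) -> (3,2) -> (4,1)

The waypoints must appear in the order (2,4), (1,3), (2,3), with no cell reused.
Route from (1,4): down to (2,4), up-left to (1,3), down to (2,3), 2× down-left (reaching (4,1)) — 5 moves in all.
Check: order respected (1 at step 1, 2 at step 2, 3 at step 3); 5 moves as required.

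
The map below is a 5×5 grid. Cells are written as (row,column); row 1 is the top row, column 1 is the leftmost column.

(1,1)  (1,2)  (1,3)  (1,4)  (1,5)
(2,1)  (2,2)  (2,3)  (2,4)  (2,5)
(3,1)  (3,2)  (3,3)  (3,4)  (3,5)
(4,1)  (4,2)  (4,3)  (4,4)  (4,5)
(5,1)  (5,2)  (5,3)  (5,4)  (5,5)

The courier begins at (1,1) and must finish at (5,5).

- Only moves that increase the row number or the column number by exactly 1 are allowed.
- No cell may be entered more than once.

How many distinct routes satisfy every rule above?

A right/down-only route from (1,1) to (5,5) makes exactly 4 down-moves and 4 right-moves in some order.
With no other constraints that would be C(8,4) = 70 routes.
That gives 70 routes.

70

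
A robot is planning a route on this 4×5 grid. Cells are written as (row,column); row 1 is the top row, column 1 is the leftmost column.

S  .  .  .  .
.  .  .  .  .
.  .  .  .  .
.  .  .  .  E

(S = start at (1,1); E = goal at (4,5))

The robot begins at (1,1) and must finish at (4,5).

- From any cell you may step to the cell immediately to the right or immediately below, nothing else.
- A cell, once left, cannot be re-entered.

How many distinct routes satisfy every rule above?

A right/down-only route from (1,1) to (4,5) makes exactly 3 down-moves and 4 right-moves in some order.
With no other constraints that would be C(7,3) = 35 routes.
That gives 35 routes.

35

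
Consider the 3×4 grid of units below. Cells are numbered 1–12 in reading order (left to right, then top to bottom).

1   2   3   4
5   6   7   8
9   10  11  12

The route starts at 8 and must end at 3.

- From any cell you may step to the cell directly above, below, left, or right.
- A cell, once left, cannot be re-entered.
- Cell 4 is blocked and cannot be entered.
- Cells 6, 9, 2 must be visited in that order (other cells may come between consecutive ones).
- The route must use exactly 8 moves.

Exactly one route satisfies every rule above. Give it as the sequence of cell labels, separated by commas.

The waypoints must appear in the order 6, 9, 2, with no cell reused.
Route from 8: left 2 to 6, down 1 to 10, left 1 to 9, up 2 to 1, right 2 to 3 — 8 moves in all.
Check: order respected (6 at step 2, 9 at step 4, 2 at step 7); 8 moves as required.

8, 7, 6, 10, 9, 5, 1, 2, 3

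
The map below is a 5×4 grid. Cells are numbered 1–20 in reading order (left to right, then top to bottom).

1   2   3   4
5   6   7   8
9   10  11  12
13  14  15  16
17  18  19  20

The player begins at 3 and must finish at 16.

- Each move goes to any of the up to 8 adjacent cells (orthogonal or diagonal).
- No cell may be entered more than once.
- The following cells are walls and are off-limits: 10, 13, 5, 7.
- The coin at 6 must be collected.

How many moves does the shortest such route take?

Any route passes through 6 somewhere between 3 and 16. Summing Chebyshev distances along the two legs (3 → 6 → 16) gives a lower bound of 1 + 2 = 3 moves.
A route of 3 moves achieves this: 3 → 6 → 11 → 16.
Since 3 matches the lower bound, it is optimal.

3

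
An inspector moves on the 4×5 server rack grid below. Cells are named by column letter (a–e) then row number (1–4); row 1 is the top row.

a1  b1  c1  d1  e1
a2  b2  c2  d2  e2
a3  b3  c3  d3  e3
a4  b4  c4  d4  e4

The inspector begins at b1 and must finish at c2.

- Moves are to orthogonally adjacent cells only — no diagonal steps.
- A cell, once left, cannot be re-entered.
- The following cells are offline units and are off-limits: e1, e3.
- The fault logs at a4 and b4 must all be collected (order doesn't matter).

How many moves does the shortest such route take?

8

Any route passes through a4 and b4 in some order between b1 and c2. Summing Manhattan distances along each leg and taking the cheapest ordering (b1 → b4 → a4 → c2) gives a lower bound of 3 + 1 + 4 = 8 moves.
A route of 8 moves achieves this: b1 → b2 → b3 → a3 → a4 → b4 → c4 → c3 → c2.
Since 8 matches the lower bound, it is optimal.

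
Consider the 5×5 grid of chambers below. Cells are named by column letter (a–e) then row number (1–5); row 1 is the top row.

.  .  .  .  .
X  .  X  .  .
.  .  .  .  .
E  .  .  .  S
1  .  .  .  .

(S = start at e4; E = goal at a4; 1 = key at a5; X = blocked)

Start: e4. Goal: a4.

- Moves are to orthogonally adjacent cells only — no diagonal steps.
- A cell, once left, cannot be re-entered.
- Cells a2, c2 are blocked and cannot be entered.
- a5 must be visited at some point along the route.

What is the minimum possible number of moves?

Any route passes through a5 somewhere between e4 and a4. Summing Manhattan distances along the two legs (e4 → a5 → a4) gives a lower bound of 5 + 1 = 6 moves.
A route of 6 moves achieves this: e4 → e5 → d5 → c5 → b5 → a5 → a4.
Since 6 matches the lower bound, it is optimal.

6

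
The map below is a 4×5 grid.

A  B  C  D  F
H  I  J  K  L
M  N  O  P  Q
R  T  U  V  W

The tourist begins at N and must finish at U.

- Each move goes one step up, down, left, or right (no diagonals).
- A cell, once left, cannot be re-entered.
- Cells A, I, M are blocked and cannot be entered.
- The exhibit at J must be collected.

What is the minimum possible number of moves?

Any route passes through J somewhere between N and U. Summing Manhattan distances along the two legs (N → J → U) gives a lower bound of 2 + 2 = 4 moves.
The shortest route satisfying every rule uses 6 moves: N → O → J → K → P → V → U.
The no-revisit rule (legs can't share cells) pushes the minimum above the 4-move bound; an exhaustive check rules out every length from 4 to 5, leaving 6 as the minimum.

6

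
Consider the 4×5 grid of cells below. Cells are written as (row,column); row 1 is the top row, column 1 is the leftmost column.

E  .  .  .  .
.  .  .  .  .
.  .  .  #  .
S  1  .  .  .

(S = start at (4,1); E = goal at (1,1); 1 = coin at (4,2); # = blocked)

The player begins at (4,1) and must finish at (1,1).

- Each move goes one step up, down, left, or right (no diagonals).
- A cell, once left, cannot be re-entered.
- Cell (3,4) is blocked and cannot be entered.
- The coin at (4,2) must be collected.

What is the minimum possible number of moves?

5

Any route passes through (4,2) somewhere between (4,1) and (1,1). Summing Manhattan distances along the two legs ((4,1) → (4,2) → (1,1)) gives a lower bound of 1 + 4 = 5 moves.
A route of 5 moves achieves this: (4,1) → (4,2) → (3,2) → (2,2) → (1,2) → (1,1).
Since 5 matches the lower bound, it is optimal.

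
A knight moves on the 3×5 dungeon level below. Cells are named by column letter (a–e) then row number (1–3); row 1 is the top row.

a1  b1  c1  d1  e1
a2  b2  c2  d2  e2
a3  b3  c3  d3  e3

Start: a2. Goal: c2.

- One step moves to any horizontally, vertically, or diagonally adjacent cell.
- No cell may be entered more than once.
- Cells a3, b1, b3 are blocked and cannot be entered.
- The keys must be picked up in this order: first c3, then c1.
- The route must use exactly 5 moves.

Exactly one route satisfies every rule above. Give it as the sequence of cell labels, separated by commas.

a2, b2, c3, d2, c1, c2

The waypoints must appear in the order c3, c1, with no cell reused.
Route from a2: right to b2, down-right to c3, up-right to d2, up-left to c1, down to c2 — 5 moves in all.
Check: order respected (c3 at step 2, c1 at step 4); 5 moves as required.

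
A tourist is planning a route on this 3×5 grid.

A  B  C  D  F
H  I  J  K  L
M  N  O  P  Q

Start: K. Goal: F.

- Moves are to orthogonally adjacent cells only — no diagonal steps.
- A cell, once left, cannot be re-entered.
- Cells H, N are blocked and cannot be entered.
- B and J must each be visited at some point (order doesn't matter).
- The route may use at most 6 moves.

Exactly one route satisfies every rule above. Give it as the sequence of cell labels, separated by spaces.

Any route must reach B and J and still end at F within 6 moves, so the order of the required stops is forced.
Route from K: 2× left (reaching I), up to B, 3× right (reaching F) — 6 moves in all.
Check: all required cells visited; 6 ≤ 6 moves.

K J I B C D F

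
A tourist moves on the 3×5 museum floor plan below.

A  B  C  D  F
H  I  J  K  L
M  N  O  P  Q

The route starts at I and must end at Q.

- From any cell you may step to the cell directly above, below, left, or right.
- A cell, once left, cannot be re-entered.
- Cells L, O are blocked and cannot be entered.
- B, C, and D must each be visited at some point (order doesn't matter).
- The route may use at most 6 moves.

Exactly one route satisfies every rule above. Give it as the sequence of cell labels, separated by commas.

The 6-move cap with required stops at B, C, D leaves no slack for detours.
Route from I: up to B, 2× right (reaching D), 2× down (reaching P), right to Q — 6 moves in all.
Check: all required cells visited; 6 ≤ 6 moves.

I, B, C, D, K, P, Q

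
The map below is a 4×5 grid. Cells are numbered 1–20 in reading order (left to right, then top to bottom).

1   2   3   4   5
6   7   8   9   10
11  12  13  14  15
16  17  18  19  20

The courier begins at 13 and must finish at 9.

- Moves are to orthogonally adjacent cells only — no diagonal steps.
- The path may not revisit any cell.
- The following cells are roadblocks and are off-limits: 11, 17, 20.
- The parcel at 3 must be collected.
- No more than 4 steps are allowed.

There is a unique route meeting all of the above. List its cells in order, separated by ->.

The 4-move cap with required stops at 3 leaves no slack for detours.
Route from 13: up 2 to 3, right 1 to 4, down 1 to 9 — 4 moves in all.
Check: all required cells visited; 4 ≤ 4 moves.

13 -> 8 -> 3 -> 4 -> 9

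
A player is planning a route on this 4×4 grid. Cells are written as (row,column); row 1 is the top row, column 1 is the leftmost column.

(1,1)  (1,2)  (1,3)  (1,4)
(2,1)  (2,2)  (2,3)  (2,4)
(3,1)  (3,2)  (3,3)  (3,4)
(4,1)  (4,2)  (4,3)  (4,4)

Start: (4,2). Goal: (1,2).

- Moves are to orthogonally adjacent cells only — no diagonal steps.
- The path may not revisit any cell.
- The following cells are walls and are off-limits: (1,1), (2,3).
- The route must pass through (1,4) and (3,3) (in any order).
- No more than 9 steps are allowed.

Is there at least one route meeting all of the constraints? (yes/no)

yes

One route that works: (4,2) → (3,2) → (3,3) → (3,4) → (2,4) → (1,4) → (1,3) → (1,2).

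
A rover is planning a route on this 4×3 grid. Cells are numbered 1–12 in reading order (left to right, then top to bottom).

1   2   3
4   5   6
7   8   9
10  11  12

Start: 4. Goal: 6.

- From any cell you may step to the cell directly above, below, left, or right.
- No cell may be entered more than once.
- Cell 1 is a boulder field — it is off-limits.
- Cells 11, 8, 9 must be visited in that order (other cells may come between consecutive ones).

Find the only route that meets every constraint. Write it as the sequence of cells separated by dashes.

4 - 7 - 10 - 11 - 8 - 9 - 6

The waypoints must appear in the order 11, 8, 9, with no cell reused.
Route from 4: 2× down (reaching 10), right to 11, up to 8, right to 9, up to 6 — 6 moves in all.
Check: order respected (11 at step 3, 8 at step 4, 9 at step 5).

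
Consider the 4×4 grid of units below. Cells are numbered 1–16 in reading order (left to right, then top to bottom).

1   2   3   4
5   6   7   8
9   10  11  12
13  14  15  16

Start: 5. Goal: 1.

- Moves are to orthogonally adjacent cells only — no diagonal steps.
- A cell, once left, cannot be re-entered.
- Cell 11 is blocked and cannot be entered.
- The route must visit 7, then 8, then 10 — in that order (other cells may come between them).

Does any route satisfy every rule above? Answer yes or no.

no

Ignoring the required order, 7 revisit-free routes from 5 to 1 pass through all of 7, 8, and 10; the waypoint orders that occur are 10 → 8 → 7 (5); 10 → 7 → 8 (2) — never 7 → 8 → 10.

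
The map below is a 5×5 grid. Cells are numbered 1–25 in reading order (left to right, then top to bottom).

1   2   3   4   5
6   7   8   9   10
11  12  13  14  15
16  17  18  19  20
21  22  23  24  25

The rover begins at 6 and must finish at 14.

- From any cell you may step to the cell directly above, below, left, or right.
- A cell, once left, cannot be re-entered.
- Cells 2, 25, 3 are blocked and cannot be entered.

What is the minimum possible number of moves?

4

The Manhattan distance from 6 to 14 is |2−3| + |1−4| = 4, so at least 4 moves are needed.
A route of 4 moves achieves this: 6 → 11 → 12 → 13 → 14.
Since 4 matches the lower bound, it is optimal.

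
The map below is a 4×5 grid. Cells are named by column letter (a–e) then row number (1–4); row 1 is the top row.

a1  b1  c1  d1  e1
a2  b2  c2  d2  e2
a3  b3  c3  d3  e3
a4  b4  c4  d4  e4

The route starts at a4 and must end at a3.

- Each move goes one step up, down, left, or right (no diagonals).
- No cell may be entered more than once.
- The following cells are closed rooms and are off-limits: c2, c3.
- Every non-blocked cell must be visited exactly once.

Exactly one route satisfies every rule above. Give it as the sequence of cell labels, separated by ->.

a4 -> b4 -> c4 -> d4 -> e4 -> e3 -> d3 -> d2 -> e2 -> e1 -> d1 -> c1 -> b1 -> a1 -> a2 -> b2 -> b3 -> a3

Need to visit all 18 open cells exactly once, starting at a4 and ending at a3.
Route from a4: right 4 to e4, up 1 to e3, left 1 to d3, up 1 to d2, right 1 to e2, up 1 to e1, left 4 to a1, down 1 to a2, right 1 to b2, down 1 to b3, left 1 to a3 — 17 moves in all.
Check: all 18 open cells covered.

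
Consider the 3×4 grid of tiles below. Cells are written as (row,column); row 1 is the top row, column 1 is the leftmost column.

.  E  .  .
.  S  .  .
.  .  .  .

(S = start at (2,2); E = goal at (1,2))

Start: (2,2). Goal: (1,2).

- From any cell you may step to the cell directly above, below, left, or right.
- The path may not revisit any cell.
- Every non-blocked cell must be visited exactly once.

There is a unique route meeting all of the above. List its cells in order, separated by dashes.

Need to visit all 12 open cells exactly once, starting at (2,2) and ending at (1,2).
Cell (1,4) has only two open neighbours ((2,4) and (1,3)), so the path must pass straight through it: one of those is the cell it's entered from and the other is where it exits.
Route from (2,2): right 1 to (2,3), up 1 to (1,3), right 1 to (1,4), down 2 to (3,4), left 3 to (3,1), up 2 to (1,1), right 1 to (1,2) — 11 moves in all.
Check: all 12 open cells covered.

(2,2) - (2,3) - (1,3) - (1,4) - (2,4) - (3,4) - (3,3) - (3,2) - (3,1) - (2,1) - (1,1) - (1,2)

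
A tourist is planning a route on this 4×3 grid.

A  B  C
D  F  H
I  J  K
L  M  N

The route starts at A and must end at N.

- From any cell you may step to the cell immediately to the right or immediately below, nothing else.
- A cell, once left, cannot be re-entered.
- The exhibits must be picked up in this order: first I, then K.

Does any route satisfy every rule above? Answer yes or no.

yes

One route that works: A → D → I → J → K → N.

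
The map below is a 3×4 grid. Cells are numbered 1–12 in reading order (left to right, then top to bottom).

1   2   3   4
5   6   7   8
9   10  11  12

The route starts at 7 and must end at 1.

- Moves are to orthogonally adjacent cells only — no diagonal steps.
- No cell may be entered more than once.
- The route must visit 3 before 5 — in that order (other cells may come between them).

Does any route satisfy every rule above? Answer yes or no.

yes

One route that works: 7 → 3 → 2 → 6 → 5 → 1.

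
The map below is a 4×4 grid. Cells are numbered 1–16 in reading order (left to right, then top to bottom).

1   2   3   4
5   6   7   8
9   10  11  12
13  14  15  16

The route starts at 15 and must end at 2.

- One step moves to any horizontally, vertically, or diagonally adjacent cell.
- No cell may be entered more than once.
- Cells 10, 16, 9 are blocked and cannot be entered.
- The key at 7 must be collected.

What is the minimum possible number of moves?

Any route passes through 7 somewhere between 15 and 2. Summing Chebyshev distances along the two legs (15 → 7 → 2) gives a lower bound of 2 + 1 = 3 moves.
A route of 3 moves achieves this: 15 → 11 → 7 → 2.
Since 3 matches the lower bound, it is optimal.

3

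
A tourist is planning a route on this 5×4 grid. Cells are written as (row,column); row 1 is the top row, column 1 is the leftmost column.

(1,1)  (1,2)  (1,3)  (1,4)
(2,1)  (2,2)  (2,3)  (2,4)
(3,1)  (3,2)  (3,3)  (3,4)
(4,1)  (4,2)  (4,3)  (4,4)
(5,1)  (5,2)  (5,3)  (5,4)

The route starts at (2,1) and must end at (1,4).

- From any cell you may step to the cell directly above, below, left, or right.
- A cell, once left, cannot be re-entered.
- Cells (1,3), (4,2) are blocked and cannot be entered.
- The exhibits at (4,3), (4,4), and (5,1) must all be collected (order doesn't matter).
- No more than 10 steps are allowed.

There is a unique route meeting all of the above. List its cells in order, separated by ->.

(2,1) -> (3,1) -> (4,1) -> (5,1) -> (5,2) -> (5,3) -> (4,3) -> (4,4) -> (3,4) -> (2,4) -> (1,4)

The budget equals the shortest possible length, so every move has to be on a shortest route through the required cells.
Route from (2,1): down 3 to (5,1), right 2 to (5,3), up 1 to (4,3), right 1 to (4,4), up 3 to (1,4) — 10 moves in all.
Check: all required cells visited; 10 ≤ 10 moves.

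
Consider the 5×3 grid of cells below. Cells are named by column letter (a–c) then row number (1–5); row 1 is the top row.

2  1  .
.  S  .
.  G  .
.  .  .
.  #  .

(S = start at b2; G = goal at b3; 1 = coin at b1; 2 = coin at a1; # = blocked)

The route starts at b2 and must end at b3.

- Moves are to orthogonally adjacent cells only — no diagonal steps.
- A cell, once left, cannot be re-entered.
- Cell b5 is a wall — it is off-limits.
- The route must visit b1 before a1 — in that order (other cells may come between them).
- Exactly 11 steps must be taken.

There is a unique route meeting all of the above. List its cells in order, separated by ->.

b2 -> c2 -> c1 -> b1 -> a1 -> a2 -> a3 -> a4 -> b4 -> c4 -> c3 -> b3

The waypoints must appear in the order b1, a1, with no cell reused.
Route from b2: right 1 to c2, up 1 to c1, left 2 to a1, down 3 to a4, right 2 to c4, up 1 to c3, left 1 to b3 — 11 moves in all.
Check: order respected (1 at step 3, 2 at step 4); 11 moves as required.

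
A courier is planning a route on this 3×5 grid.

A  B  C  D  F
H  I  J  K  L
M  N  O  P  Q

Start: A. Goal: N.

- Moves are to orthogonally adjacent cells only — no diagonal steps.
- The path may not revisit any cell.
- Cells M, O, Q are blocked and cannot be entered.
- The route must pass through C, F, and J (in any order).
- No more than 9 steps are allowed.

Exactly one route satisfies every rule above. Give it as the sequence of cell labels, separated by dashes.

A - B - C - D - F - L - K - J - I - N

The budget equals the shortest possible length, so every move has to be on a shortest route through the required cells.
Route from A: 4× right (reaching F), down to L, 3× left (reaching I), down to N — 9 moves in all.
Check: all required cells visited; 9 ≤ 9 moves.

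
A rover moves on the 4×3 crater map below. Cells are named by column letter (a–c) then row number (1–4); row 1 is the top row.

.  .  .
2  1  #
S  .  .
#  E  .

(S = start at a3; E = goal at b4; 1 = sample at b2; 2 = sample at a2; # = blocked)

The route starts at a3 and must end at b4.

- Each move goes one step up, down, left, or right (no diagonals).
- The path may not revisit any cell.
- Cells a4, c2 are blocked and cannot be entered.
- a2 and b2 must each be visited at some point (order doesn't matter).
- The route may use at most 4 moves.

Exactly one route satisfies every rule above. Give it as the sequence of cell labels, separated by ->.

Any route must reach a2 and b2 and still end at b4 within 4 moves, so the order of the required stops is forced.
Route from a3: up to a2, right to b2, 2× down (reaching b4) — 4 moves in all.
Check: all required cells visited; 4 ≤ 4 moves.

a3 -> a2 -> b2 -> b3 -> b4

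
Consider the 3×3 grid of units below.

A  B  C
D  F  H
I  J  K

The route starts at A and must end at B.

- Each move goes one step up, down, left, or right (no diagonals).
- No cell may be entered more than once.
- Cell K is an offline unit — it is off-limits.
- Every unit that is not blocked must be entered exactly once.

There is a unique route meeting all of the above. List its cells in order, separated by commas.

A, D, I, J, F, H, C, B

Need to visit all 8 open cells exactly once, starting at A and ending at B.
Cell C has only two open neighbours (H and B), so the path must pass straight through it: one of those is the cell it's entered from and the other is where it exits.
Route from A: down 2 to I, right 1 to J, up 1 to F, right 1 to H, up 1 to C, left 1 to B — 7 moves in all.
Check: all 8 open cells covered.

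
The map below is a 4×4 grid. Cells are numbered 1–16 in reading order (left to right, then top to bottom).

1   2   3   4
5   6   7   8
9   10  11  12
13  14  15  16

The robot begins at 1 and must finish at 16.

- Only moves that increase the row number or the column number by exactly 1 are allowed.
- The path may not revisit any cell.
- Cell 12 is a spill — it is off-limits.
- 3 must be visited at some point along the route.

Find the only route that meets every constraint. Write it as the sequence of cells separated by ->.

1 -> 2 -> 3 -> 7 -> 11 -> 15 -> 16

Moves only go right or down, so the column and row indices never decrease.
Route from 1: right 2 to 3, down 3 to 15, right 1 to 16 — 6 moves in all.
Check: all required cells visited.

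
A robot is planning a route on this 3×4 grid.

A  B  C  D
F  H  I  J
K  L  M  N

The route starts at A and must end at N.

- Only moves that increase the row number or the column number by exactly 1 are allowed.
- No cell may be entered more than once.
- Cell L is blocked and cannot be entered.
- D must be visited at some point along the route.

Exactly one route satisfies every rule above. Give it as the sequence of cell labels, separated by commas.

A, B, C, D, J, N

Moves only go right or down, so the column and row indices never decrease.
Route from A: 3× right (reaching D), 2× down (reaching N) — 5 moves in all.
Check: all required cells visited.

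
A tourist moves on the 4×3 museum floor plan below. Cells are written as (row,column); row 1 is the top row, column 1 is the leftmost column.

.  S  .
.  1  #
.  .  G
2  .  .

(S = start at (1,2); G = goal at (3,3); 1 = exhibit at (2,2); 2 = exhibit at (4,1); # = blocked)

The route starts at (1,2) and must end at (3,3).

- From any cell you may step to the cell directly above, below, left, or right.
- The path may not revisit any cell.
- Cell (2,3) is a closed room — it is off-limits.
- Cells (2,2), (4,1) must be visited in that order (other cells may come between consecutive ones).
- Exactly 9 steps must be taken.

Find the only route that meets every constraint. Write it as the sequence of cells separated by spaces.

The waypoints must appear in the order (2,2), (4,1), with no cell reused.
Route from (1,2): left to (1,1), down to (2,1), right to (2,2), down to (3,2), left to (3,1), down to (4,1), 2× right (reaching (4,3)), up to (3,3) — 9 moves in all.
Check: order respected (1 at step 3, 2 at step 6); 9 moves as required.

(1,2) (1,1) (2,1) (2,2) (3,2) (3,1) (4,1) (4,2) (4,3) (3,3)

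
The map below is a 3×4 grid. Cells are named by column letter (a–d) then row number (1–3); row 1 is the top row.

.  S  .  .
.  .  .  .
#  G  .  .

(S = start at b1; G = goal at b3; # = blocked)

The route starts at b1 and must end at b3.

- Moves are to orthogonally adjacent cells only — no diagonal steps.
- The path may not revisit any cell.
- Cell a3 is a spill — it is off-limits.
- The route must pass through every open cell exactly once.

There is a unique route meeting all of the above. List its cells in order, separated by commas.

b1, a1, a2, b2, c2, c1, d1, d2, d3, c3, b3

Need to visit all 11 open cells exactly once, starting at b1 and ending at b3.
Cell a1 has only two open neighbours (a2 and b1), so the path must pass straight through it: one of those is the cell it's entered from and the other is where it exits.
Route from b1: left to a1, down to a2, 2× right (reaching c2), up to c1, right to d1, 2× down (reaching d3), 2× left (reaching b3) — 10 moves in all.
Check: all 11 open cells covered.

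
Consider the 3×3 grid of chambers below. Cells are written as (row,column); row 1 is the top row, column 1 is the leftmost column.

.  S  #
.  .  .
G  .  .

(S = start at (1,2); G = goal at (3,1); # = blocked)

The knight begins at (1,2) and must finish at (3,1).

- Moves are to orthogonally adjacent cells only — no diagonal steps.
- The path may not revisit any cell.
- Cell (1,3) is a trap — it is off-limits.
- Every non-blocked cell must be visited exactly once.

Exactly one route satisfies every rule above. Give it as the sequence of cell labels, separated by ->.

(1,2) -> (1,1) -> (2,1) -> (2,2) -> (2,3) -> (3,3) -> (3,2) -> (3,1)

Need to visit all 8 open cells exactly once, starting at (1,2) and ending at (3,1).
Route from (1,2): left to (1,1), down to (2,1), 2× right (reaching (2,3)), down to (3,3), 2× left (reaching (3,1)) — 7 moves in all.
Check: all 8 open cells covered.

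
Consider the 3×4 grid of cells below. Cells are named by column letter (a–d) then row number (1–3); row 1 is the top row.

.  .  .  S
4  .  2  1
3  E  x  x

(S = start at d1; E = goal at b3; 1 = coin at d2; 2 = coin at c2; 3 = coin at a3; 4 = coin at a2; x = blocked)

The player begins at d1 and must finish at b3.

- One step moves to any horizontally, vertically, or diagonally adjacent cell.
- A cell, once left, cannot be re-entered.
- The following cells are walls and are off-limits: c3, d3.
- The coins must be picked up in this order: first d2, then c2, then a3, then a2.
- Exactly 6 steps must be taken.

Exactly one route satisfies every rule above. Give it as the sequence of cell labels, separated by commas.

d1, d2, c2, b2, a3, a2, b3

The waypoints must appear in the order d2, c2, a3, a2, with no cell reused.
Route from d1: down 1 to d2, left 2 to b2, down-left 1 to a3, up 1 to a2, down-right 1 to b3 — 6 moves in all.
Check: order respected (1 at step 1, 2 at step 2, 3 at step 4, 4 at step 5); 6 moves as required.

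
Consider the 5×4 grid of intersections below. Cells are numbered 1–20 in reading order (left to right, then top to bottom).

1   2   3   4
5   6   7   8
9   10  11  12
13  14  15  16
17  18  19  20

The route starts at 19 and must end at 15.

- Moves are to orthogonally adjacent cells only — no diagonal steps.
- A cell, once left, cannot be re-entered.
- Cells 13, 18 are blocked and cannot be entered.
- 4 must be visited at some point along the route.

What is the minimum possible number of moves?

Any route passes through 4 somewhere between 19 and 15. Summing Manhattan distances along the two legs (19 → 4 → 15) gives a lower bound of 5 + 4 = 9 moves.
A route of 9 moves achieves this: 19 → 20 → 16 → 12 → 8 → 4 → 3 → 7 → 11 → 15.
Since 9 matches the lower bound, it is optimal.

9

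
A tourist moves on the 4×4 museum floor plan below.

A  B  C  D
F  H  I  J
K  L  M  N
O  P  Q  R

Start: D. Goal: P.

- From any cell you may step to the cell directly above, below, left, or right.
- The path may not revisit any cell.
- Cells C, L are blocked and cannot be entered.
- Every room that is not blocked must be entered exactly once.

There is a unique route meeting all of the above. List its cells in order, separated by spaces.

D J N R Q M I H B A F K O P

Need to visit all 14 open cells exactly once, starting at D and ending at P.
Route from D: down 3 to R, left 1 to Q, up 2 to I, left 1 to H, up 1 to B, left 1 to A, down 3 to O, right 1 to P — 13 moves in all.
Check: all 14 open cells covered.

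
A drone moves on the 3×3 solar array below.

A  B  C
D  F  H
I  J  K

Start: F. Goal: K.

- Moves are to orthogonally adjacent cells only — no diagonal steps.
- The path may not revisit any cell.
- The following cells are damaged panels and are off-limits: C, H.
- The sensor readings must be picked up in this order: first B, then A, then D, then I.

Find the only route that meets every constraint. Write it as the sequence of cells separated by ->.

F -> B -> A -> D -> I -> J -> K

The waypoints must appear in the order B, A, D, I, with no cell reused.
Route from F: up to B, left to A, 2× down (reaching I), 2× right (reaching K) — 6 moves in all.
Check: order respected (B at step 1, A at step 2, D at step 3, I at step 4).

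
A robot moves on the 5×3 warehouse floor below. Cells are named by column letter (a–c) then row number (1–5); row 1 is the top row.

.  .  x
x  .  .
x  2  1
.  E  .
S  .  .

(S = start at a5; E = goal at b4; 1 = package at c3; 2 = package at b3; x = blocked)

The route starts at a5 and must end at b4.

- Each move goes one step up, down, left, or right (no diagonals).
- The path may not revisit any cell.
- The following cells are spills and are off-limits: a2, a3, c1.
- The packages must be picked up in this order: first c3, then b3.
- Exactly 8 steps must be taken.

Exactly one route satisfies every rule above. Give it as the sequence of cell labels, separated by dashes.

a5 - b5 - c5 - c4 - c3 - c2 - b2 - b3 - b4

The waypoints must appear in the order c3, b3, with no cell reused.
Route from a5: right 2 to c5, up 3 to c2, left 1 to b2, down 2 to b4 — 8 moves in all.
Check: order respected (1 at step 4, 2 at step 7); 8 moves as required.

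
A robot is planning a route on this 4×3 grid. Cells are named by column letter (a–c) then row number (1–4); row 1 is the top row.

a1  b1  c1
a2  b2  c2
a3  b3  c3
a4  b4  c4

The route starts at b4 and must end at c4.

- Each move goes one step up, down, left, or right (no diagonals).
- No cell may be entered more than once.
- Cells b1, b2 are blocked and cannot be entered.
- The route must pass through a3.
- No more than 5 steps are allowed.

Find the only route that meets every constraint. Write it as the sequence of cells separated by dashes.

The 5-move cap with required stops at a3 leaves no slack for detours.
Route from b4: left 1 to a4, up 1 to a3, right 2 to c3, down 1 to c4 — 5 moves in all.
Check: all required cells visited; 5 ≤ 5 moves.

b4 - a4 - a3 - b3 - c3 - c4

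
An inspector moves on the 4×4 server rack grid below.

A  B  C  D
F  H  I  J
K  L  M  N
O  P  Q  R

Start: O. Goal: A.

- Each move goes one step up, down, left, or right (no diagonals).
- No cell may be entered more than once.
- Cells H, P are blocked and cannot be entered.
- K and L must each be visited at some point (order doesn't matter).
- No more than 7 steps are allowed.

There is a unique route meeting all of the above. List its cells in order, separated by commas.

O, K, L, M, I, C, B, A

The budget equals the shortest possible length, so every move has to be on a shortest route through the required cells.
Route from O: up to K, 2× right (reaching M), 2× up (reaching C), 2× left (reaching A) — 7 moves in all.
Check: all required cells visited; 7 ≤ 7 moves.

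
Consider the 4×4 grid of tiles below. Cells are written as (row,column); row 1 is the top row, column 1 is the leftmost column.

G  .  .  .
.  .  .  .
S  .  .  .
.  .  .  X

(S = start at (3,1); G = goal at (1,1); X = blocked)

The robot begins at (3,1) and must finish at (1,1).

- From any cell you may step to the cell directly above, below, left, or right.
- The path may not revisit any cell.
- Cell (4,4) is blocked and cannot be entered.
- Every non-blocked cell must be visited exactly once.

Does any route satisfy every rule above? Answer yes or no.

Colour the cells like a checkerboard: each orthogonal step flips colour, so a Hamiltonian route alternates colours. Here there are 7 cells of one colour and 8 of the other, with start on the same colour as the goal — the counts and endpoints can't be arranged into an alternating sequence of length 15, so no Hamiltonian route exists.

no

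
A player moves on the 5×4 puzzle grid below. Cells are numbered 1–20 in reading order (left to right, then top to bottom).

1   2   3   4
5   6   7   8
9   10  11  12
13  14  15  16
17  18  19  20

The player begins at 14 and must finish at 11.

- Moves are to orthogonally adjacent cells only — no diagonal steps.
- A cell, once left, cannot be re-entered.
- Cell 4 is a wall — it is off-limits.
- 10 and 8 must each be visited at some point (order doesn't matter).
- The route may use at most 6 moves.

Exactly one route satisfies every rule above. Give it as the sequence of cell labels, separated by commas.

14, 10, 6, 7, 8, 12, 11

Any route must reach 10 and 8 and still end at 11 within 6 moves, so the order of the required stops is forced.
Route from 14: 2× up (reaching 6), 2× right (reaching 8), down to 12, left to 11 — 6 moves in all.
Check: all required cells visited; 6 ≤ 6 moves.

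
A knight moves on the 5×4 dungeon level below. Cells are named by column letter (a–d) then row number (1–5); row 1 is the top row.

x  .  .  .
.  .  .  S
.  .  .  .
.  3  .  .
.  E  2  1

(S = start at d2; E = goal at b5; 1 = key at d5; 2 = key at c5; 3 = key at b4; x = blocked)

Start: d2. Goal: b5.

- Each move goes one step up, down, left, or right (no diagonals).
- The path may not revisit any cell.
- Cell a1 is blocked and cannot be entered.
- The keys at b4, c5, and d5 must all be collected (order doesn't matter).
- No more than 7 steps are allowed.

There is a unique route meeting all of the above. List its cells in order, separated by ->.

Any route must reach b4, c5, and d5 and still end at b5 within 7 moves, so the order of the required stops is forced.
Route from d2: down 3 to d5, left 1 to c5, up 1 to c4, left 1 to b4, down 1 to b5 — 7 moves in all.
Check: all required cells visited; 7 ≤ 7 moves.

d2 -> d3 -> d4 -> d5 -> c5 -> c4 -> b4 -> b5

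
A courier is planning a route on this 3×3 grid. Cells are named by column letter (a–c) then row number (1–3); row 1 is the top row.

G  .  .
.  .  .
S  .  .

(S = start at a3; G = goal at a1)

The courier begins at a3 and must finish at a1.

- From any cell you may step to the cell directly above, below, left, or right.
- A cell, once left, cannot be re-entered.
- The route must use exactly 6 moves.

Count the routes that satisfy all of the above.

5

Need simple routes of exactly 6 moves from a3 to a1 (Manhattan distance 2, so 2 moves are spent on a detour and 2 undoing it).
Enumerating: a3 a2 b2 c2 c1 b1 a1 | a3 b3 b2 c2 c1 b1 a1 | a3 b3 c3 c2 c1 b1 a1 | a3 b3 c3 c2 b2 b1 a1 | a3 b3 c3 c2 b2 a2 a1.
That gives 5 routes.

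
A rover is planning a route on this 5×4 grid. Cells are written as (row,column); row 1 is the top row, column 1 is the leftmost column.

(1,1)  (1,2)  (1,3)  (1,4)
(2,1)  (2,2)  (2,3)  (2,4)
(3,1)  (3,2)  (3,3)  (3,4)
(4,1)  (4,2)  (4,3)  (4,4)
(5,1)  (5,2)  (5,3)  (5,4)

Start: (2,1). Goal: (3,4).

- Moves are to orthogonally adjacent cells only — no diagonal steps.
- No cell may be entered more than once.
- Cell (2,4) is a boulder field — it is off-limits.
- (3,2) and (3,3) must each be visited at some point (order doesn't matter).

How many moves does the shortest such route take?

4

Any route passes through (3,2) and (3,3) in some order between (2,1) and (3,4). Summing Manhattan distances along each leg and taking the cheapest ordering ((2,1) → (3,2) → (3,3) → (3,4)) gives a lower bound of 2 + 1 + 1 = 4 moves.
A route of 4 moves achieves this: (2,1) → (3,1) → (3,2) → (3,3) → (3,4).
Since 4 matches the lower bound, it is optimal.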